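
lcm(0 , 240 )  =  0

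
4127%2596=1531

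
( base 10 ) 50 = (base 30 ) 1k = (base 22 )26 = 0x32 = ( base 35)1F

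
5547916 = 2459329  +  3088587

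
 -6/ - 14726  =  3/7363 = 0.00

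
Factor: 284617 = 43^1*6619^1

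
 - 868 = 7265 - 8133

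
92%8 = 4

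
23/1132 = 23/1132=0.02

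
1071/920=1 + 151/920 = 1.16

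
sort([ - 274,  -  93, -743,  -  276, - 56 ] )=[-743 ,-276,-274,-93, - 56] 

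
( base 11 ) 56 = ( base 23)2F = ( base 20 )31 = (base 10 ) 61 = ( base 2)111101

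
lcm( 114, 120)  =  2280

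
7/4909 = 7/4909=0.00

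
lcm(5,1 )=5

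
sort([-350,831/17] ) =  [ - 350, 831/17] 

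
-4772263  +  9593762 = 4821499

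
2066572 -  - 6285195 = 8351767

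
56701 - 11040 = 45661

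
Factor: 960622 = 2^1*13^1*36947^1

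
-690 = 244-934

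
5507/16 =344 + 3/16 =344.19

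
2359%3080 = 2359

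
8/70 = 4/35  =  0.11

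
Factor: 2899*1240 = 2^3*5^1*13^1*31^1*223^1 =3594760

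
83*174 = 14442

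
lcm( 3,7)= 21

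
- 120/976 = -1 + 107/122 =-0.12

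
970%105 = 25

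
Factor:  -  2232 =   -  2^3*3^2*31^1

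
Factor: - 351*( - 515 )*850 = 2^1*3^3*5^3*13^1*17^1*103^1 =153650250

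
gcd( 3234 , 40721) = 1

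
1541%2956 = 1541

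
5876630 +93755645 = 99632275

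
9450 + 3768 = 13218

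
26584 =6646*4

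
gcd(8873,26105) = 1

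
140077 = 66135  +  73942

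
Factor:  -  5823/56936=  - 9/88 = -2^ ( - 3)*3^2 *11^(- 1)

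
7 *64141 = 448987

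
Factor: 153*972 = 148716 = 2^2*3^7 * 17^1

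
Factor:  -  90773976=  -  2^3 * 3^1 * 3782249^1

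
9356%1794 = 386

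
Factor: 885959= 885959^1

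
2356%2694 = 2356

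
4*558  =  2232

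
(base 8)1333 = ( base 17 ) 290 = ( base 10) 731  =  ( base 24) 16B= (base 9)1002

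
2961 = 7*423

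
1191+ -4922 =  - 3731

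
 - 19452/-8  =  4863/2 = 2431.50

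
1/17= 1/17 = 0.06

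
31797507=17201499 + 14596008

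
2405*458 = 1101490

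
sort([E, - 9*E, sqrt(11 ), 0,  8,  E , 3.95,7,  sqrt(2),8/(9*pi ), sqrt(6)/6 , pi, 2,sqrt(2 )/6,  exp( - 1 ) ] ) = [ - 9 * E,  0,sqrt(2)/6, 8/ (9*pi ), exp( - 1 ),sqrt( 6 ) /6,sqrt (2 ),  2, E, E,pi,sqrt( 11),  3.95,7, 8]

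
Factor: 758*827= 626866 = 2^1*379^1 * 827^1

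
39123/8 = 39123/8 = 4890.38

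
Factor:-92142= - 2^1*3^2*5119^1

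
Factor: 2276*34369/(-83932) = -19555961/20983= - 569^1*20983^(  -  1 ) *34369^1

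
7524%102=78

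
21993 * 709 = 15593037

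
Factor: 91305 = 3^2*5^1 * 2029^1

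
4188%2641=1547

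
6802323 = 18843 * 361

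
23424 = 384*61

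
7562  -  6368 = 1194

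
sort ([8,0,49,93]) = [0, 8, 49,93]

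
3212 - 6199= - 2987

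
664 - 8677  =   - 8013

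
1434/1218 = 1 + 36/203 = 1.18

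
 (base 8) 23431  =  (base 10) 10009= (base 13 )472c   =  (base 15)2E74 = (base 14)390D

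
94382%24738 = 20168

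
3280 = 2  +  3278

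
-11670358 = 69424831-81095189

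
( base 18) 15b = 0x1A9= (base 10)425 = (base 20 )115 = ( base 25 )h0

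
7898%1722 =1010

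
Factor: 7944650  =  2^1 * 5^2*7^1 * 22699^1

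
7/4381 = 7/4381  =  0.00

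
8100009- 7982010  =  117999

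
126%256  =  126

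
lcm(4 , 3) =12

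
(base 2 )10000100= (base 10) 132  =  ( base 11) 110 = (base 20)6c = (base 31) 48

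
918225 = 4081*225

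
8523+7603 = 16126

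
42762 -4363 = 38399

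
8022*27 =216594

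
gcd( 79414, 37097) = 1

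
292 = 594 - 302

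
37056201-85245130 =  - 48188929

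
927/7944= 309/2648 = 0.12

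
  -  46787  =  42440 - 89227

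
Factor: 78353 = 11^1*17^1 * 419^1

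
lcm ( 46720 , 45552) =1822080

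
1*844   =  844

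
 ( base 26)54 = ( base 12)B2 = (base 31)4a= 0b10000110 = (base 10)134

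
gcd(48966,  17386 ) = 2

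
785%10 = 5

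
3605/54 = 3605/54 = 66.76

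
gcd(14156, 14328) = 4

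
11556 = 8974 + 2582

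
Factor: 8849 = 8849^1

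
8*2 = 16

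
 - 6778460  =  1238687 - 8017147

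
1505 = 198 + 1307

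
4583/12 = 381 +11/12 = 381.92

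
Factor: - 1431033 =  - 3^1*477011^1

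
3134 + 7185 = 10319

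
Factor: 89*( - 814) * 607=  -  43974722 =- 2^1 *11^1*37^1*89^1 * 607^1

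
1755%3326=1755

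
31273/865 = 31273/865   =  36.15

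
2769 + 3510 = 6279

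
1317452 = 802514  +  514938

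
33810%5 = 0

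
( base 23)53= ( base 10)118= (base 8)166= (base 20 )5I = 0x76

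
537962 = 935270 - 397308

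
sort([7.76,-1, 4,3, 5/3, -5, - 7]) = [ - 7, - 5,-1 , 5/3, 3,4, 7.76]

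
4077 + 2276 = 6353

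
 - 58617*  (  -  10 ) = 586170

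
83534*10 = 835340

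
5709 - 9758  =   - 4049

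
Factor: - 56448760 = -2^3*5^1*1411219^1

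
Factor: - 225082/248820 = - 2^( - 1)*3^ ( - 1 )*5^( - 1 )*29^( - 1)*787^1 = - 787/870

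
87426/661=87426/661  =  132.26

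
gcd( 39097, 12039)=1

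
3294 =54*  61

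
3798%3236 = 562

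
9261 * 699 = 6473439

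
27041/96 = 281+65/96 = 281.68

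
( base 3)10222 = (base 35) 32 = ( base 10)107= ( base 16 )6b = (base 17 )65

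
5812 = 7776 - 1964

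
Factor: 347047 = 23^1*79^1*191^1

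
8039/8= 8039/8 =1004.88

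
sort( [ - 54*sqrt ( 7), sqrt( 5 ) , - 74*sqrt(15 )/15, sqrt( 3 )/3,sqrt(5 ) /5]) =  [ - 54*sqrt(7 ), - 74*sqrt( 15)/15,sqrt(5) /5,sqrt(3) /3,  sqrt( 5) ]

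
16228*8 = 129824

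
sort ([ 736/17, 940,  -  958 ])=[ - 958,  736/17,940]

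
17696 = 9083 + 8613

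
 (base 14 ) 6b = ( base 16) 5F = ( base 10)95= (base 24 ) 3N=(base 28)3B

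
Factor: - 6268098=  - 2^1*3^1 *23^1*53^1*857^1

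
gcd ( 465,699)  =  3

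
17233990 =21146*815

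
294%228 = 66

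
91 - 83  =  8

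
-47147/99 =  - 47147/99 = - 476.23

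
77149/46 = 77149/46 = 1677.15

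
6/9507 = 2/3169 = 0.00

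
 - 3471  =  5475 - 8946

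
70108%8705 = 468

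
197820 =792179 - 594359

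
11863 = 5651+6212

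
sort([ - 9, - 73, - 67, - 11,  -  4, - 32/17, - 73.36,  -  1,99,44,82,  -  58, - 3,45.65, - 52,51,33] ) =[ -73.36, - 73, - 67, - 58, - 52, - 11, - 9,-4, - 3, - 32/17 , - 1 , 33,44,45.65,51, 82,99]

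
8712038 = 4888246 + 3823792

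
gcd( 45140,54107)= 61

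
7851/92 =7851/92 = 85.34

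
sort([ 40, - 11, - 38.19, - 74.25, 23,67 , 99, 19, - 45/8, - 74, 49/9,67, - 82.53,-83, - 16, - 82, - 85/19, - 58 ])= [ - 83, - 82.53, - 82, - 74.25, - 74, - 58, - 38.19, -16, - 11, - 45/8, - 85/19, 49/9,19, 23, 40 , 67, 67, 99 ]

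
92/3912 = 23/978=0.02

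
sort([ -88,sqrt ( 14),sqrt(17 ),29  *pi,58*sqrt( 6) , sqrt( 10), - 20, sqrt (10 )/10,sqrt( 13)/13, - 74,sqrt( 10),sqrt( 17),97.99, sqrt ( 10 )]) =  [-88, - 74, - 20  ,  sqrt(13)/13,sqrt(10 ) /10, sqrt(10),sqrt ( 10), sqrt (10 ),sqrt( 14),sqrt(17),  sqrt ( 17),29*pi, 97.99 , 58*sqrt( 6)] 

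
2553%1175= 203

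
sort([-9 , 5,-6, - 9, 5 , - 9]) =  [ - 9,-9, - 9, - 6, 5, 5]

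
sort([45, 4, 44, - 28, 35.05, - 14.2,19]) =[ - 28, - 14.2,4,19, 35.05,  44,45]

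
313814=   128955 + 184859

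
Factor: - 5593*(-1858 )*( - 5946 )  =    -  2^2*3^1*7^1*17^1* 47^1 * 929^1*991^1=-61789607124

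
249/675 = 83/225 = 0.37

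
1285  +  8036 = 9321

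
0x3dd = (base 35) s9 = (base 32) ut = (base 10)989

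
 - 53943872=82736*( - 652 ) 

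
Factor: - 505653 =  - 3^1 * 41^1 * 4111^1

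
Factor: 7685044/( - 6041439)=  - 2^2*3^( - 3)*19^1*101119^1*223757^( - 1)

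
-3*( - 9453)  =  28359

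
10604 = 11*964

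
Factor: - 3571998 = -2^1 * 3^1*595333^1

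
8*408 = 3264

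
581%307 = 274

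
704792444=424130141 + 280662303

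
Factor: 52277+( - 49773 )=2504 = 2^3*313^1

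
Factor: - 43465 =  - 5^1*8693^1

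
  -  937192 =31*( - 30232 )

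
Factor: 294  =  2^1*3^1*7^2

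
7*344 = 2408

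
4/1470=2/735=0.00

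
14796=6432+8364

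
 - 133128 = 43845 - 176973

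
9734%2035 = 1594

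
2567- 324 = 2243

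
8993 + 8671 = 17664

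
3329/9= 3329/9 = 369.89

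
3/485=3/485 =0.01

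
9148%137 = 106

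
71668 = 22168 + 49500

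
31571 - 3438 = 28133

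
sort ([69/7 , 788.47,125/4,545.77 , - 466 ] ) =[ - 466, 69/7, 125/4, 545.77, 788.47 ] 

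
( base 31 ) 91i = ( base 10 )8698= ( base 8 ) 20772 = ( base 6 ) 104134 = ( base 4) 2013322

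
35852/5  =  7170 + 2/5= 7170.40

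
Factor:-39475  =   - 5^2 *1579^1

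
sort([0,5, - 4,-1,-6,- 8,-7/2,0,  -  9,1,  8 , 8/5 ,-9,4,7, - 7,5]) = [  -  9, - 9  , - 8,-7, - 6, - 4,- 7/2, - 1,0, 0, 1,8/5 , 4, 5,5, 7, 8 ] 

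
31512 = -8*( - 3939 ) 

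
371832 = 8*46479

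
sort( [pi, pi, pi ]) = [pi , pi,pi] 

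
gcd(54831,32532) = 3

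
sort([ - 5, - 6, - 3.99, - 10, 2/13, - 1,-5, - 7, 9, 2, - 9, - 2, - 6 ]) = [-10 , - 9, - 7, - 6,- 6, - 5, - 5, - 3.99, - 2, - 1, 2/13 , 2, 9] 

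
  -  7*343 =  - 2401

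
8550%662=606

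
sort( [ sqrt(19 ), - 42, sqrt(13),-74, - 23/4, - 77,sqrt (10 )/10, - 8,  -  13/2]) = [ - 77, - 74, - 42, - 8, - 13/2, - 23/4,sqrt(10)/10,sqrt ( 13 ),sqrt( 19)]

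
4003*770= 3082310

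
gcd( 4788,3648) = 228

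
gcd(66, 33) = 33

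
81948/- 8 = - 10244 + 1/2 = - 10243.50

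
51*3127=159477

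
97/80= 1+17/80=1.21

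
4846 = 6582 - 1736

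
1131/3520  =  1131/3520= 0.32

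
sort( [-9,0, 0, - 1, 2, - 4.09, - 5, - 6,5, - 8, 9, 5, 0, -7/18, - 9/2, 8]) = [ - 9 , - 8 ,-6, - 5 , -9/2,  -  4.09, - 1, - 7/18,0,0, 0,  2,5,5, 8, 9 ]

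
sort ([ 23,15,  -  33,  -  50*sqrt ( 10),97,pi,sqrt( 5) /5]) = [ - 50*sqrt ( 10) , - 33,  sqrt( 5)/5, pi, 15,23,97]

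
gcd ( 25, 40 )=5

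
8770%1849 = 1374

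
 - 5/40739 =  - 1  +  40734/40739 = - 0.00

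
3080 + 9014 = 12094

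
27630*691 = 19092330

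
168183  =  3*56061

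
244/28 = 8 + 5/7= 8.71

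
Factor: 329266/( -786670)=-203/485 = - 5^(  -  1) *7^1*29^1*97^ ( - 1) 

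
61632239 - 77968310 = -16336071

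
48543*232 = 11261976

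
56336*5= 281680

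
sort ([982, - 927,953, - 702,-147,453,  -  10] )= [  -  927,-702,- 147, - 10, 453, 953, 982 ] 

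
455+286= 741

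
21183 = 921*23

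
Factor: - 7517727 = - 3^2*7^2 * 17047^1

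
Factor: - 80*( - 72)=5760 = 2^7 * 3^2*5^1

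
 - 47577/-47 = 1012 + 13/47 = 1012.28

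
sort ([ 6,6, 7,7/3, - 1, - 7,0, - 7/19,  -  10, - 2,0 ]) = [ - 10, - 7, - 2,-1, - 7/19,0,0,7/3,  6,6,7]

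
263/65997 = 263/65997= 0.00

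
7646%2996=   1654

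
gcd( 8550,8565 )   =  15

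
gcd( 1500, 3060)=60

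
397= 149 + 248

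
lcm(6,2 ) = 6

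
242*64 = 15488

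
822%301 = 220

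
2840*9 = 25560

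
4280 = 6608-2328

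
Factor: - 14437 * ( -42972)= 2^2 * 3^1 *3581^1 * 14437^1 = 620386764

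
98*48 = 4704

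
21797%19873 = 1924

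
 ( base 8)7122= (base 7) 13455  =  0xE52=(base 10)3666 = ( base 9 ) 5023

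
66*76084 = 5021544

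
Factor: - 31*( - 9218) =2^1 * 11^1*31^1*419^1 = 285758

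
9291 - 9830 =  - 539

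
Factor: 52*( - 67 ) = -2^2 * 13^1*67^1 = -  3484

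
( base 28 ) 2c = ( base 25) 2I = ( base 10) 68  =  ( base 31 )26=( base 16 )44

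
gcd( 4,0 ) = 4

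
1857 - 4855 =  - 2998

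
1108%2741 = 1108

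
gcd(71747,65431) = 1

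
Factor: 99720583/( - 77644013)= -19^( - 1)*31^1*103^1*31231^1*4086527^ (-1)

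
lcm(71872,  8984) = 71872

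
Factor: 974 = 2^1*487^1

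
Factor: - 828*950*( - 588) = 462520800 = 2^5*3^3 * 5^2 * 7^2  *19^1*23^1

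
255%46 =25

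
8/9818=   4/4909 = 0.00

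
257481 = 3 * 85827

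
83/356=83/356 = 0.23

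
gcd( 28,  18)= 2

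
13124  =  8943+4181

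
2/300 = 1/150 = 0.01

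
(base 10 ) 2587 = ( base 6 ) 15551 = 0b101000011011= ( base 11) 1A42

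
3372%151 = 50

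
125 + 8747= 8872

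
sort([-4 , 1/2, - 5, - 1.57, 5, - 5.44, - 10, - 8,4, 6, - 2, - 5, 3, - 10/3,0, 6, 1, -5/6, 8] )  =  [  -  10, - 8, - 5.44, - 5, - 5, - 4, - 10/3, - 2, - 1.57, - 5/6,0, 1/2,  1,3,4, 5, 6,  6,8]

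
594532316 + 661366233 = 1255898549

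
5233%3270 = 1963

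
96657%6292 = 2277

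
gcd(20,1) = 1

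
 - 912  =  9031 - 9943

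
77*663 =51051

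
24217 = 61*397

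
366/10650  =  61/1775 = 0.03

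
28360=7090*4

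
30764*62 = 1907368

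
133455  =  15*8897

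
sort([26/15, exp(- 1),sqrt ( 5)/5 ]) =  [exp( - 1), sqrt ( 5)/5,26/15 ]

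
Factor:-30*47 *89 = - 125490 = - 2^1 * 3^1*5^1*47^1*89^1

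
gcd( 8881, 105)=1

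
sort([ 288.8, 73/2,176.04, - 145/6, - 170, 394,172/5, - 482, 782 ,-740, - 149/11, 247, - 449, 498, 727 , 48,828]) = [- 740,- 482, - 449, - 170,- 145/6,-149/11,172/5,73/2, 48, 176.04,247, 288.8, 394,  498,  727,782, 828 ] 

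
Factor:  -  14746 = -2^1 * 73^1*101^1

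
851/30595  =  851/30595  =  0.03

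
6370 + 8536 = 14906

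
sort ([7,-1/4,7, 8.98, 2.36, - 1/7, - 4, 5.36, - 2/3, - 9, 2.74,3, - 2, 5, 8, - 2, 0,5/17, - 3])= [  -  9, - 4, - 3 , - 2,-2,-2/3,-1/4, - 1/7, 0,5/17, 2.36, 2.74, 3, 5, 5.36,7,7,  8, 8.98 ] 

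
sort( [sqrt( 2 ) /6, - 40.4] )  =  [ -40.4 , sqrt( 2)/6] 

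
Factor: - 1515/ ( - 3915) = 101/261 = 3^(-2)*29^ ( - 1)*101^1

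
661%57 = 34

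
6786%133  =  3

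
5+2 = 7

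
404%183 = 38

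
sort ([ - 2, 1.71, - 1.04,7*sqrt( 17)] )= [-2,- 1.04, 1.71, 7 * sqrt( 17 ) ]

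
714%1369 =714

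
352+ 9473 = 9825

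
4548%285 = 273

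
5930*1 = 5930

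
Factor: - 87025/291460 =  - 295/988 = - 2^(  -  2)*5^1*13^( - 1)*19^( - 1)*59^1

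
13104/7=1872 = 1872.00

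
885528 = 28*31626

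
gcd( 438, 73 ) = 73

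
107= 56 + 51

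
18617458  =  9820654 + 8796804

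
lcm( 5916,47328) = 47328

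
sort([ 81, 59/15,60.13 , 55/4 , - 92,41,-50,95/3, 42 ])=[  -  92, - 50, 59/15,55/4,95/3,41,42,60.13,81] 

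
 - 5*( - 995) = 4975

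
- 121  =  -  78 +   -  43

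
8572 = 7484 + 1088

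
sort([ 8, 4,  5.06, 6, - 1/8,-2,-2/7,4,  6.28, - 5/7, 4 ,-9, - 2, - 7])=[-9,-7, - 2 ,-2,-5/7,-2/7 ,- 1/8,  4, 4,  4,5.06,6,6.28, 8 ] 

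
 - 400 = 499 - 899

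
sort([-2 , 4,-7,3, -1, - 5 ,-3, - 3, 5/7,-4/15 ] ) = [ - 7, - 5, - 3,- 3, - 2 ,-1, - 4/15, 5/7, 3, 4 ]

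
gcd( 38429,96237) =1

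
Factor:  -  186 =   -  2^1*3^1*31^1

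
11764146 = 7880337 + 3883809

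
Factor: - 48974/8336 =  - 2^ (  -  3)*47^1 =- 47/8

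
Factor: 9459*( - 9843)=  -3^3*17^1*193^1*1051^1 =- 93104937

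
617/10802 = 617/10802 = 0.06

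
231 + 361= 592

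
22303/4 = 5575 + 3/4 = 5575.75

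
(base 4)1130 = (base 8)134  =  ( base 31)2u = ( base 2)1011100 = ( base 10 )92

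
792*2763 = 2188296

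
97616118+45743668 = 143359786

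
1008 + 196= 1204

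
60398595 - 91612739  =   - 31214144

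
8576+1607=10183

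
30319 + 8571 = 38890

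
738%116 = 42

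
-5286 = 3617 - 8903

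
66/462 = 1/7 = 0.14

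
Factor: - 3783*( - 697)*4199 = 11071717449 =3^1*13^2 *17^2*19^1 * 41^1*97^1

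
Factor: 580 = 2^2*5^1 * 29^1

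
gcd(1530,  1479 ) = 51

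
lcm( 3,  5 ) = 15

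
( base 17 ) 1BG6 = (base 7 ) 33255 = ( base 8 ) 20262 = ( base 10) 8370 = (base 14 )309C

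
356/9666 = 178/4833 = 0.04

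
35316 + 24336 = 59652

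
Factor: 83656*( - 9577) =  -801173512 = -2^3*61^1 *157^1*10457^1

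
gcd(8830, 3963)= 1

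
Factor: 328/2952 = 1/9 = 3^( - 2 ) 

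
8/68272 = 1/8534=0.00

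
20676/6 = 3446 = 3446.00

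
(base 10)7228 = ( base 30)80S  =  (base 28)964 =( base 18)145a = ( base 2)1110000111100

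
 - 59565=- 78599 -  - 19034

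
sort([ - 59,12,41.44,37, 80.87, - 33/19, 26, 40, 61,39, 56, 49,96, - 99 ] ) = [  -  99,-59, - 33/19, 12, 26,  37,39, 40, 41.44,49,56, 61,80.87, 96]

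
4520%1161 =1037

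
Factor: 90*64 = 5760 =2^7*3^2*5^1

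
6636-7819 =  - 1183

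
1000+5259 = 6259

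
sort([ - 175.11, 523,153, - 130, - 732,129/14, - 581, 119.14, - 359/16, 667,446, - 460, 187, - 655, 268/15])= [-732, - 655, - 581, - 460, - 175.11, - 130,-359/16, 129/14 , 268/15, 119.14,153, 187,  446, 523 , 667]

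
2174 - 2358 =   -  184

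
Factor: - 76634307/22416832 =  - 2^(  -  6)*3^2*41^( - 1)*8543^(-1) * 8514923^1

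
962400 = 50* 19248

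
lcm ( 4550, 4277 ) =213850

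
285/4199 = 15/221 = 0.07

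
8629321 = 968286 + 7661035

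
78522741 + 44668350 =123191091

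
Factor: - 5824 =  - 2^6*7^1*13^1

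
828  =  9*92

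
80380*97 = 7796860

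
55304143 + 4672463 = 59976606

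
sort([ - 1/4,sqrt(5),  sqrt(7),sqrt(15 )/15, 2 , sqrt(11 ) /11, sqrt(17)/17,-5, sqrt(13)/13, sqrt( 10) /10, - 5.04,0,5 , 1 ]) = [  -  5.04,-5 , - 1/4, 0,sqrt (17) /17,sqrt(15)/15,sqrt( 13)/13,sqrt( 11)/11,sqrt( 10)/10, 1,  2 , sqrt(5),sqrt( 7), 5 ]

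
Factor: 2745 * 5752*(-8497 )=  - 2^3*3^2*5^1*29^1*61^1*293^1 * 719^1 = -134161172280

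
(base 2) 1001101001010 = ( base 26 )77o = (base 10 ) 4938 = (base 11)378A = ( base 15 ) 16E3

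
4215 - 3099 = 1116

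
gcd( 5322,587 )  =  1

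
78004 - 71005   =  6999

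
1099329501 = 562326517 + 537002984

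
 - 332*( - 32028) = 10633296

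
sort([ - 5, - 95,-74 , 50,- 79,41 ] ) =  [  -  95,- 79,-74 , - 5,41,50]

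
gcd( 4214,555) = 1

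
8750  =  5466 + 3284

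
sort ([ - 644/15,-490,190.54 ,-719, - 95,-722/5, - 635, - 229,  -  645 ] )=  [-719,-645,-635,-490, - 229,-722/5, - 95 ,  -  644/15 , 190.54 ] 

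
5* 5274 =26370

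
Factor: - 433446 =-2^1*3^1*13^1*5557^1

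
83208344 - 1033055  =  82175289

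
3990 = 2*1995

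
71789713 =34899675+36890038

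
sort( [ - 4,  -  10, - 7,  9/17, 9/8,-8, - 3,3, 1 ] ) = [-10, - 8, - 7,  -  4, -3, 9/17, 1, 9/8, 3] 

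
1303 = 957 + 346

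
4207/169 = 4207/169 = 24.89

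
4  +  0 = 4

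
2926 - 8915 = -5989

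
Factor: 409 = 409^1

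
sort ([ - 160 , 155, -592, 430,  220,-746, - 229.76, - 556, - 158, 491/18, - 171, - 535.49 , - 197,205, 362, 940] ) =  [ - 746, - 592,  -  556,- 535.49, - 229.76, - 197,  -  171, - 160, - 158, 491/18,155,205, 220, 362, 430, 940]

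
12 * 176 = 2112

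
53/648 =53/648 = 0.08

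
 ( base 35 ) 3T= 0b10000110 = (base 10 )134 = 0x86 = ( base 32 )46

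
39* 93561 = 3648879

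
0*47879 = 0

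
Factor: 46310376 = 2^3*3^1*7^1*275657^1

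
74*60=4440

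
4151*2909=12075259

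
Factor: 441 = 3^2*  7^2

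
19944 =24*831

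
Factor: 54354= 2^1*3^1*9059^1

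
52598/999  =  52 + 650/999= 52.65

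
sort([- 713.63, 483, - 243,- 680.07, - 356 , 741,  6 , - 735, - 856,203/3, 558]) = [-856, - 735,-713.63  ,-680.07, -356,-243,6, 203/3,483,558,741]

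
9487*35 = 332045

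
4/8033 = 4/8033 = 0.00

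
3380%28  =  20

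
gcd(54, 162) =54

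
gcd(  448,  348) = 4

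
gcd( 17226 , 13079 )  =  319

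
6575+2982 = 9557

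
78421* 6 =470526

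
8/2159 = 8/2159 = 0.00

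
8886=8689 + 197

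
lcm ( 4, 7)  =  28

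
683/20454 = 683/20454 = 0.03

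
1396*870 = 1214520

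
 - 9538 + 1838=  - 7700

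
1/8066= 1/8066 = 0.00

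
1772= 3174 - 1402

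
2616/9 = 872/3 = 290.67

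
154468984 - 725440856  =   - 570971872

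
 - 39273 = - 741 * 53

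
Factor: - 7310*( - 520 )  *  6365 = 2^4* 5^3* 13^1*17^1*19^1*43^1  *67^1 = 24194638000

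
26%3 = 2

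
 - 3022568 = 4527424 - 7549992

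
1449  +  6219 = 7668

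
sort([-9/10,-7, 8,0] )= [ - 7, -9/10,  0, 8 ]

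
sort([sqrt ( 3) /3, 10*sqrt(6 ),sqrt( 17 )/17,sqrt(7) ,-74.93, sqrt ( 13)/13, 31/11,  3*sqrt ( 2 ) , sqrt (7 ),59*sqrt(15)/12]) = [ - 74.93, sqrt (17 )/17,sqrt(13 )/13,sqrt( 3)/3,sqrt(7),sqrt( 7 ) , 31/11,3  *  sqrt(  2 ),59*sqrt(15) /12,10* sqrt(6 )]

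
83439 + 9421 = 92860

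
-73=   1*(-73 ) 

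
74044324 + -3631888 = 70412436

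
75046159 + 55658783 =130704942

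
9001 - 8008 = 993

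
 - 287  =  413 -700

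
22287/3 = 7429 = 7429.00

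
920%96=56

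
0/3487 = 0 = 0.00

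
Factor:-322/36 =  - 161/18 = -  2^( - 1 )*3^( - 2)*7^1*23^1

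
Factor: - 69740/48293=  - 2^2*5^1 * 7^ ( - 1 )*11^1*317^1*6899^( - 1 ) 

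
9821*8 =78568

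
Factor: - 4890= - 2^1*3^1*5^1*163^1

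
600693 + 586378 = 1187071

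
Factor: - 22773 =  - 3^1*7591^1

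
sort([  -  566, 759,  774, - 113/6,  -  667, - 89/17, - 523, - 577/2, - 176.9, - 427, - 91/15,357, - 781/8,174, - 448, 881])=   [ - 667, - 566,-523, - 448 ,-427,  -  577/2 ,-176.9, - 781/8, - 113/6, - 91/15, - 89/17,174,  357,759,774,881 ] 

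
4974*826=4108524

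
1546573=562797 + 983776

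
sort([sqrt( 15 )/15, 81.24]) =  [sqrt( 15)/15,81.24]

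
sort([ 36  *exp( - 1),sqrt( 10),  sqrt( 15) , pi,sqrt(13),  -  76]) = [ - 76,pi, sqrt( 10),sqrt ( 13 ), sqrt( 15 ), 36*exp( - 1) ] 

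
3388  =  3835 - 447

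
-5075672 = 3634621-8710293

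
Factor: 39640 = 2^3 *5^1*991^1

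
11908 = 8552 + 3356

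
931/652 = 931/652= 1.43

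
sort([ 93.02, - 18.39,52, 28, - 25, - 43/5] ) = [ - 25,-18.39,  -  43/5, 28, 52, 93.02 ]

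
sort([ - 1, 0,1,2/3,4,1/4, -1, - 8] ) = [ - 8, - 1, - 1,0, 1/4, 2/3,  1 , 4 ] 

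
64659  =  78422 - 13763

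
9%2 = 1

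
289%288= 1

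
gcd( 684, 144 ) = 36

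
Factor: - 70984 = -2^3*19^1*467^1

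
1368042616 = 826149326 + 541893290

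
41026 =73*562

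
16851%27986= 16851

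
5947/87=68 + 31/87 = 68.36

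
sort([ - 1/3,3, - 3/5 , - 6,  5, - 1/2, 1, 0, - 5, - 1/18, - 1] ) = [ - 6, - 5, - 1, - 3/5,- 1/2, -1/3, - 1/18, 0, 1, 3,5]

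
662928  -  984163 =- 321235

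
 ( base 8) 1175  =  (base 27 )NG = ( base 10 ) 637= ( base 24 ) 12D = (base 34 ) ip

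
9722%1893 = 257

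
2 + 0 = 2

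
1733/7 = 1733/7 = 247.57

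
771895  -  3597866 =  - 2825971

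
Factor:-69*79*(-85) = 463335 = 3^1*5^1 * 17^1*23^1*79^1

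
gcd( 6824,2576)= 8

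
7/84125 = 7/84125 = 0.00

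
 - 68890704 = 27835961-96726665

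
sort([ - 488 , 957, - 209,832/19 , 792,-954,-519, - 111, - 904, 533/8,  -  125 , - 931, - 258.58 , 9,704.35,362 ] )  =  [ - 954, - 931,-904 , - 519, - 488, - 258.58, - 209 , - 125, - 111, 9,832/19, 533/8, 362,704.35 , 792 , 957] 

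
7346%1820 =66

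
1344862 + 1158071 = 2502933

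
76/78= 38/39 = 0.97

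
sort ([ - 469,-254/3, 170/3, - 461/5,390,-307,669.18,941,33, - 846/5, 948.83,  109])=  [ - 469 ,-307, - 846/5,- 461/5, - 254/3,33,170/3,109, 390, 669.18,941,948.83]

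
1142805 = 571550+571255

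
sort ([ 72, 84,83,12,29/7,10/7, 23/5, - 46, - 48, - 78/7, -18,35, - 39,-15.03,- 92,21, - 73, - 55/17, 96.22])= [  -  92, - 73, - 48, - 46, - 39, - 18, - 15.03, - 78/7, - 55/17 , 10/7,29/7,23/5 , 12,21,35,72, 83 , 84, 96.22 ] 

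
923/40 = 923/40 = 23.07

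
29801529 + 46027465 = 75828994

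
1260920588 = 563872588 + 697048000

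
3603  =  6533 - 2930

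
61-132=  - 71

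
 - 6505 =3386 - 9891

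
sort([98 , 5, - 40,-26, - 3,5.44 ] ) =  [ - 40, - 26, - 3,5,5.44,98 ] 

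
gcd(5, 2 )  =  1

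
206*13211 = 2721466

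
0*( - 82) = 0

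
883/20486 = 883/20486 = 0.04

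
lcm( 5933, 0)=0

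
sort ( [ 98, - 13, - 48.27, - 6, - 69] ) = [ -69, - 48.27, - 13, - 6, 98]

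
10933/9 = 10933/9 = 1214.78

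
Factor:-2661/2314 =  - 2^( - 1 ) * 3^1*13^ ( - 1) *89^( - 1)*887^1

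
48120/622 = 24060/311 =77.36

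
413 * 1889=780157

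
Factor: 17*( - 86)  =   - 2^1*17^1*43^1 =-1462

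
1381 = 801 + 580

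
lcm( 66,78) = 858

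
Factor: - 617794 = -2^1*103^1*2999^1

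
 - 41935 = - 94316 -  - 52381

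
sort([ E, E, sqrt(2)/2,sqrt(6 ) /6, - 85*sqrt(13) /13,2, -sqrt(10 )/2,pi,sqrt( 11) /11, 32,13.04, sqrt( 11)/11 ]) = [ - 85 *sqrt(13) /13, - sqrt(10) /2, sqrt(11 ) /11, sqrt(11)/11, sqrt(6 )/6,sqrt (2 )/2, 2 , E,E, pi, 13.04, 32] 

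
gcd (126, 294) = 42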